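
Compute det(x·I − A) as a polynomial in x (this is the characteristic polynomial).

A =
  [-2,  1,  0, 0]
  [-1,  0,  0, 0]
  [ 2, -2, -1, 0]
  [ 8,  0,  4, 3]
x^4 - 6*x^2 - 8*x - 3

Expanding det(x·I − A) (e.g. by cofactor expansion or by noting that A is similar to its Jordan form J, which has the same characteristic polynomial as A) gives
  χ_A(x) = x^4 - 6*x^2 - 8*x - 3
which factors as (x - 3)*(x + 1)^3. The eigenvalues (with algebraic multiplicities) are λ = -1 with multiplicity 3, λ = 3 with multiplicity 1.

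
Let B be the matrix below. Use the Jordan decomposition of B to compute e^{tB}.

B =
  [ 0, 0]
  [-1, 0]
e^{tB} =
  [1, 0]
  [-t, 1]

Strategy: write B = P · J · P⁻¹ where J is a Jordan canonical form, so e^{tB} = P · e^{tJ} · P⁻¹, and e^{tJ} can be computed block-by-block.

B has Jordan form
J =
  [0, 1]
  [0, 0]
(up to reordering of blocks).

Per-block formulas:
  For a 2×2 Jordan block J_2(0): exp(t · J_2(0)) = e^(0t)·(I + t·N), where N is the 2×2 nilpotent shift.

After assembling e^{tJ} and conjugating by P, we get:

e^{tB} =
  [1, 0]
  [-t, 1]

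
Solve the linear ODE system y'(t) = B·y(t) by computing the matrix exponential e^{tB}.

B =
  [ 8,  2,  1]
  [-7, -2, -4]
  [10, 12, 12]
e^{tB} =
  [2*t*exp(6*t) + exp(6*t), 2*t*exp(6*t), t*exp(6*t)]
  [t^2*exp(6*t) - 7*t*exp(6*t), t^2*exp(6*t) - 8*t*exp(6*t) + exp(6*t), t^2*exp(6*t)/2 - 4*t*exp(6*t)]
  [-2*t^2*exp(6*t) + 10*t*exp(6*t), -2*t^2*exp(6*t) + 12*t*exp(6*t), -t^2*exp(6*t) + 6*t*exp(6*t) + exp(6*t)]

Strategy: write B = P · J · P⁻¹ where J is a Jordan canonical form, so e^{tB} = P · e^{tJ} · P⁻¹, and e^{tJ} can be computed block-by-block.

B has Jordan form
J =
  [6, 1, 0]
  [0, 6, 1]
  [0, 0, 6]
(up to reordering of blocks).

Per-block formulas:
  For a 3×3 Jordan block J_3(6): exp(t · J_3(6)) = e^(6t)·(I + t·N + (t^2/2)·N^2), where N is the 3×3 nilpotent shift.

After assembling e^{tJ} and conjugating by P, we get:

e^{tB} =
  [2*t*exp(6*t) + exp(6*t), 2*t*exp(6*t), t*exp(6*t)]
  [t^2*exp(6*t) - 7*t*exp(6*t), t^2*exp(6*t) - 8*t*exp(6*t) + exp(6*t), t^2*exp(6*t)/2 - 4*t*exp(6*t)]
  [-2*t^2*exp(6*t) + 10*t*exp(6*t), -2*t^2*exp(6*t) + 12*t*exp(6*t), -t^2*exp(6*t) + 6*t*exp(6*t) + exp(6*t)]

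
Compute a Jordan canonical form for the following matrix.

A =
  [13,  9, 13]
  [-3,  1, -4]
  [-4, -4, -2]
J_3(4)

The characteristic polynomial is
  det(x·I − A) = x^3 - 12*x^2 + 48*x - 64 = (x - 4)^3

Eigenvalues and multiplicities (the geometric multiplicity of λ is n − rank(A − λI), which equals the number of Jordan blocks for λ):
  λ = 4: algebraic multiplicity = 3, geometric multiplicity = 1

Determining the block sizes for each eigenvalue:
  λ = 4: one block (gm = 1), so the single block has size am = 3 → block sizes [3]

Assembling the blocks gives a Jordan form
J =
  [4, 1, 0]
  [0, 4, 1]
  [0, 0, 4]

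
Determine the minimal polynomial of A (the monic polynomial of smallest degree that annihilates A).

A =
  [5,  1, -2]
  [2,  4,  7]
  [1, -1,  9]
x^3 - 18*x^2 + 108*x - 216

The characteristic polynomial is χ_A(x) = (x - 6)^3, so the eigenvalues are known. The minimal polynomial is
  m_A(x) = Π_λ (x − λ)^{k_λ}
where k_λ is the size of the *largest* Jordan block for λ (equivalently, the smallest k with (A − λI)^k v = 0 for every generalised eigenvector v of λ).

  λ = 6: largest Jordan block has size 3, contributing (x − 6)^3

So m_A(x) = (x - 6)^3 = x^3 - 18*x^2 + 108*x - 216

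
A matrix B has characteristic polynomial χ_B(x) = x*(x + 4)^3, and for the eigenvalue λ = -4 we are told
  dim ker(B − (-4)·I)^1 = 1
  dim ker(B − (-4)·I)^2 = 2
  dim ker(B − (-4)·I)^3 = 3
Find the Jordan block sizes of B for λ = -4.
Block sizes for λ = -4: [3]

From the dimensions of kernels of powers, the number of Jordan blocks of size at least j is d_j − d_{j−1} where d_j = dim ker(N^j) (with d_0 = 0). Computing the differences gives [1, 1, 1].
The number of blocks of size exactly k is (#blocks of size ≥ k) − (#blocks of size ≥ k + 1), so the partition is: 1 block(s) of size 3.
In nonincreasing order the block sizes are [3].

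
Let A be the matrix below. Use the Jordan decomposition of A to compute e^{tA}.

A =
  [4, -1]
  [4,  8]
e^{tA} =
  [-2*t*exp(6*t) + exp(6*t), -t*exp(6*t)]
  [4*t*exp(6*t), 2*t*exp(6*t) + exp(6*t)]

Strategy: write A = P · J · P⁻¹ where J is a Jordan canonical form, so e^{tA} = P · e^{tJ} · P⁻¹, and e^{tJ} can be computed block-by-block.

A has Jordan form
J =
  [6, 1]
  [0, 6]
(up to reordering of blocks).

Per-block formulas:
  For a 2×2 Jordan block J_2(6): exp(t · J_2(6)) = e^(6t)·(I + t·N), where N is the 2×2 nilpotent shift.

After assembling e^{tJ} and conjugating by P, we get:

e^{tA} =
  [-2*t*exp(6*t) + exp(6*t), -t*exp(6*t)]
  [4*t*exp(6*t), 2*t*exp(6*t) + exp(6*t)]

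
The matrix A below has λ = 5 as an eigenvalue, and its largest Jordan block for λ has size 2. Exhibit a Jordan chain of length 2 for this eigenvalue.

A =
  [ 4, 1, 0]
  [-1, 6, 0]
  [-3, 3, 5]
A Jordan chain for λ = 5 of length 2:
v_1 = (-1, -1, -3)ᵀ
v_2 = (1, 0, 0)ᵀ

Let N = A − (5)·I. We want v_2 with N^2 v_2 = 0 but N^1 v_2 ≠ 0; then v_{j-1} := N · v_j for j = 2, …, 2.

Pick v_2 = (1, 0, 0)ᵀ.
Then v_1 = N · v_2 = (-1, -1, -3)ᵀ.

Sanity check: (A − (5)·I) v_1 = (0, 0, 0)ᵀ = 0. ✓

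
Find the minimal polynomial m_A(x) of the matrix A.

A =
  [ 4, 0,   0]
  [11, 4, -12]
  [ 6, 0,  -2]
x^3 - 6*x^2 + 32

The characteristic polynomial is χ_A(x) = (x - 4)^2*(x + 2), so the eigenvalues are known. The minimal polynomial is
  m_A(x) = Π_λ (x − λ)^{k_λ}
where k_λ is the size of the *largest* Jordan block for λ (equivalently, the smallest k with (A − λI)^k v = 0 for every generalised eigenvector v of λ).

  λ = -2: largest Jordan block has size 1, contributing (x + 2)
  λ = 4: largest Jordan block has size 2, contributing (x − 4)^2

So m_A(x) = (x - 4)^2*(x + 2) = x^3 - 6*x^2 + 32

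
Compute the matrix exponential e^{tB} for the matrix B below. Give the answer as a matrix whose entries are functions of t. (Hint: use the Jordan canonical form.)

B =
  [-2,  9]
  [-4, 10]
e^{tB} =
  [-6*t*exp(4*t) + exp(4*t), 9*t*exp(4*t)]
  [-4*t*exp(4*t), 6*t*exp(4*t) + exp(4*t)]

Strategy: write B = P · J · P⁻¹ where J is a Jordan canonical form, so e^{tB} = P · e^{tJ} · P⁻¹, and e^{tJ} can be computed block-by-block.

B has Jordan form
J =
  [4, 1]
  [0, 4]
(up to reordering of blocks).

Per-block formulas:
  For a 2×2 Jordan block J_2(4): exp(t · J_2(4)) = e^(4t)·(I + t·N), where N is the 2×2 nilpotent shift.

After assembling e^{tJ} and conjugating by P, we get:

e^{tB} =
  [-6*t*exp(4*t) + exp(4*t), 9*t*exp(4*t)]
  [-4*t*exp(4*t), 6*t*exp(4*t) + exp(4*t)]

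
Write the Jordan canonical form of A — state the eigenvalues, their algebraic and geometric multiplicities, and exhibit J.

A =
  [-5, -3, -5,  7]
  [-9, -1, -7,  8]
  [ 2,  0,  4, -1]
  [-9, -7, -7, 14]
J_3(2) ⊕ J_1(6)

The characteristic polynomial is
  det(x·I − A) = x^4 - 12*x^3 + 48*x^2 - 80*x + 48 = (x - 6)*(x - 2)^3

Eigenvalues and multiplicities (the geometric multiplicity of λ is n − rank(A − λI), which equals the number of Jordan blocks for λ):
  λ = 2: algebraic multiplicity = 3, geometric multiplicity = 1
  λ = 6: algebraic multiplicity = 1, geometric multiplicity = 1

Determining the block sizes for each eigenvalue:
  λ = 2: one block (gm = 1), so the single block has size am = 3 → block sizes [3]
  λ = 6: one block (gm = 1), so the single block has size am = 1 → block sizes [1]

Assembling the blocks gives a Jordan form
J =
  [2, 1, 0, 0]
  [0, 2, 1, 0]
  [0, 0, 2, 0]
  [0, 0, 0, 6]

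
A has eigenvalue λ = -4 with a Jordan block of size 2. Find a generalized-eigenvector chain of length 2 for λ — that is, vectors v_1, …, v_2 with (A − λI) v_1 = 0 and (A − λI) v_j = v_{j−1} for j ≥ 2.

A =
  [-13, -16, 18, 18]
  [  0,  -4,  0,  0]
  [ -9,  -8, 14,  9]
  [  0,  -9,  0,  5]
A Jordan chain for λ = -4 of length 2:
v_1 = (2, 0, 1, 0)ᵀ
v_2 = (0, 1, 0, 1)ᵀ

Let N = A − (-4)·I. We want v_2 with N^2 v_2 = 0 but N^1 v_2 ≠ 0; then v_{j-1} := N · v_j for j = 2, …, 2.

Pick v_2 = (0, 1, 0, 1)ᵀ.
Then v_1 = N · v_2 = (2, 0, 1, 0)ᵀ.

Sanity check: (A − (-4)·I) v_1 = (0, 0, 0, 0)ᵀ = 0. ✓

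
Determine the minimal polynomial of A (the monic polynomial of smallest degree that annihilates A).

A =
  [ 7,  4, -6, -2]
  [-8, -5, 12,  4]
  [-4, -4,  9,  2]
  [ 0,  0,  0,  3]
x^2 - 8*x + 15

The characteristic polynomial is χ_A(x) = (x - 5)*(x - 3)^3, so the eigenvalues are known. The minimal polynomial is
  m_A(x) = Π_λ (x − λ)^{k_λ}
where k_λ is the size of the *largest* Jordan block for λ (equivalently, the smallest k with (A − λI)^k v = 0 for every generalised eigenvector v of λ).

  λ = 3: largest Jordan block has size 1, contributing (x − 3)
  λ = 5: largest Jordan block has size 1, contributing (x − 5)

So m_A(x) = (x - 5)*(x - 3) = x^2 - 8*x + 15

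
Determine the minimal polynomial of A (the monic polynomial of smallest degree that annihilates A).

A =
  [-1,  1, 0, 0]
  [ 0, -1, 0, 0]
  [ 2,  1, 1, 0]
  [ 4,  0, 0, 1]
x^3 + x^2 - x - 1

The characteristic polynomial is χ_A(x) = (x - 1)^2*(x + 1)^2, so the eigenvalues are known. The minimal polynomial is
  m_A(x) = Π_λ (x − λ)^{k_λ}
where k_λ is the size of the *largest* Jordan block for λ (equivalently, the smallest k with (A − λI)^k v = 0 for every generalised eigenvector v of λ).

  λ = -1: largest Jordan block has size 2, contributing (x + 1)^2
  λ = 1: largest Jordan block has size 1, contributing (x − 1)

So m_A(x) = (x - 1)*(x + 1)^2 = x^3 + x^2 - x - 1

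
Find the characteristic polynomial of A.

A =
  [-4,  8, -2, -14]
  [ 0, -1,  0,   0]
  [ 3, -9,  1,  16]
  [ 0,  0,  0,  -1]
x^4 + 5*x^3 + 9*x^2 + 7*x + 2

Expanding det(x·I − A) (e.g. by cofactor expansion or by noting that A is similar to its Jordan form J, which has the same characteristic polynomial as A) gives
  χ_A(x) = x^4 + 5*x^3 + 9*x^2 + 7*x + 2
which factors as (x + 1)^3*(x + 2). The eigenvalues (with algebraic multiplicities) are λ = -2 with multiplicity 1, λ = -1 with multiplicity 3.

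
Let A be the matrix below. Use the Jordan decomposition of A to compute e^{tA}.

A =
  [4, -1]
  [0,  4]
e^{tA} =
  [exp(4*t), -t*exp(4*t)]
  [0, exp(4*t)]

Strategy: write A = P · J · P⁻¹ where J is a Jordan canonical form, so e^{tA} = P · e^{tJ} · P⁻¹, and e^{tJ} can be computed block-by-block.

A has Jordan form
J =
  [4, 1]
  [0, 4]
(up to reordering of blocks).

Per-block formulas:
  For a 2×2 Jordan block J_2(4): exp(t · J_2(4)) = e^(4t)·(I + t·N), where N is the 2×2 nilpotent shift.

After assembling e^{tJ} and conjugating by P, we get:

e^{tA} =
  [exp(4*t), -t*exp(4*t)]
  [0, exp(4*t)]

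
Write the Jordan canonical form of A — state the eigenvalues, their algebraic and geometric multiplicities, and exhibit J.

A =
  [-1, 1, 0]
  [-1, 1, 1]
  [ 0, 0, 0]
J_3(0)

The characteristic polynomial is
  det(x·I − A) = x^3

Eigenvalues and multiplicities (the geometric multiplicity of λ is n − rank(A − λI), which equals the number of Jordan blocks for λ):
  λ = 0: algebraic multiplicity = 3, geometric multiplicity = 1

Determining the block sizes for each eigenvalue:
  λ = 0: one block (gm = 1), so the single block has size am = 3 → block sizes [3]

Assembling the blocks gives a Jordan form
J =
  [0, 1, 0]
  [0, 0, 1]
  [0, 0, 0]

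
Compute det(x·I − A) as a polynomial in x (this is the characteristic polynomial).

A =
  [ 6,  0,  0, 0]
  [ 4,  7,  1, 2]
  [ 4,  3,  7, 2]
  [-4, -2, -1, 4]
x^4 - 24*x^3 + 216*x^2 - 864*x + 1296

Expanding det(x·I − A) (e.g. by cofactor expansion or by noting that A is similar to its Jordan form J, which has the same characteristic polynomial as A) gives
  χ_A(x) = x^4 - 24*x^3 + 216*x^2 - 864*x + 1296
which factors as (x - 6)^4. The eigenvalues (with algebraic multiplicities) are λ = 6 with multiplicity 4.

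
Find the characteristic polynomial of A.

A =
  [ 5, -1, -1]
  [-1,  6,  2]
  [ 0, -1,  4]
x^3 - 15*x^2 + 75*x - 125

Expanding det(x·I − A) (e.g. by cofactor expansion or by noting that A is similar to its Jordan form J, which has the same characteristic polynomial as A) gives
  χ_A(x) = x^3 - 15*x^2 + 75*x - 125
which factors as (x - 5)^3. The eigenvalues (with algebraic multiplicities) are λ = 5 with multiplicity 3.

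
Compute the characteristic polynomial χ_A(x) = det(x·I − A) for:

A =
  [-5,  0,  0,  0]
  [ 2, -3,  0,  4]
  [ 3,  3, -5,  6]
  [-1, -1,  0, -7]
x^4 + 20*x^3 + 150*x^2 + 500*x + 625

Expanding det(x·I − A) (e.g. by cofactor expansion or by noting that A is similar to its Jordan form J, which has the same characteristic polynomial as A) gives
  χ_A(x) = x^4 + 20*x^3 + 150*x^2 + 500*x + 625
which factors as (x + 5)^4. The eigenvalues (with algebraic multiplicities) are λ = -5 with multiplicity 4.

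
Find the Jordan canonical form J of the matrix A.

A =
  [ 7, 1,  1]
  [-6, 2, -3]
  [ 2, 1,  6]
J_2(5) ⊕ J_1(5)

The characteristic polynomial is
  det(x·I − A) = x^3 - 15*x^2 + 75*x - 125 = (x - 5)^3

Eigenvalues and multiplicities (the geometric multiplicity of λ is n − rank(A − λI), which equals the number of Jordan blocks for λ):
  λ = 5: algebraic multiplicity = 3, geometric multiplicity = 2

Determining the block sizes for each eigenvalue:
  λ = 5: 2 blocks summing to 3 forces exactly one block of size 2 and the rest size 1 → block sizes [2, 1]

Assembling the blocks gives a Jordan form
J =
  [5, 1, 0]
  [0, 5, 0]
  [0, 0, 5]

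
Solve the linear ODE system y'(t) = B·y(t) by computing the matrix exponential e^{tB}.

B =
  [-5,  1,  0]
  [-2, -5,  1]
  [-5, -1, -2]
e^{tB} =
  [-t^2*exp(-4*t)/2 - t*exp(-4*t) + exp(-4*t), -t^2*exp(-4*t) + t*exp(-4*t), t^2*exp(-4*t)/2]
  [-t^2*exp(-4*t)/2 - 2*t*exp(-4*t), -t^2*exp(-4*t) - t*exp(-4*t) + exp(-4*t), t^2*exp(-4*t)/2 + t*exp(-4*t)]
  [-3*t^2*exp(-4*t)/2 - 5*t*exp(-4*t), -3*t^2*exp(-4*t) - t*exp(-4*t), 3*t^2*exp(-4*t)/2 + 2*t*exp(-4*t) + exp(-4*t)]

Strategy: write B = P · J · P⁻¹ where J is a Jordan canonical form, so e^{tB} = P · e^{tJ} · P⁻¹, and e^{tJ} can be computed block-by-block.

B has Jordan form
J =
  [-4,  1,  0]
  [ 0, -4,  1]
  [ 0,  0, -4]
(up to reordering of blocks).

Per-block formulas:
  For a 3×3 Jordan block J_3(-4): exp(t · J_3(-4)) = e^(-4t)·(I + t·N + (t^2/2)·N^2), where N is the 3×3 nilpotent shift.

After assembling e^{tJ} and conjugating by P, we get:

e^{tB} =
  [-t^2*exp(-4*t)/2 - t*exp(-4*t) + exp(-4*t), -t^2*exp(-4*t) + t*exp(-4*t), t^2*exp(-4*t)/2]
  [-t^2*exp(-4*t)/2 - 2*t*exp(-4*t), -t^2*exp(-4*t) - t*exp(-4*t) + exp(-4*t), t^2*exp(-4*t)/2 + t*exp(-4*t)]
  [-3*t^2*exp(-4*t)/2 - 5*t*exp(-4*t), -3*t^2*exp(-4*t) - t*exp(-4*t), 3*t^2*exp(-4*t)/2 + 2*t*exp(-4*t) + exp(-4*t)]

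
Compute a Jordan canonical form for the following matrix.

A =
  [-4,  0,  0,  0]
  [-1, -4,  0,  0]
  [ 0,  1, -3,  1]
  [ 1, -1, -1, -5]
J_2(-4) ⊕ J_2(-4)

The characteristic polynomial is
  det(x·I − A) = x^4 + 16*x^3 + 96*x^2 + 256*x + 256 = (x + 4)^4

Eigenvalues and multiplicities (the geometric multiplicity of λ is n − rank(A − λI), which equals the number of Jordan blocks for λ):
  λ = -4: algebraic multiplicity = 4, geometric multiplicity = 2

Determining the block sizes for each eigenvalue:
  λ = -4: with am = 4 and gm = 2, the partition is not yet determined (e.g. several partitions of 4 into 2 parts exist). Let N = A − (-4)·I. Computing rank(N^1) = 2, rank(N^2) = 0; the number of blocks of size ≥ j is rank(N^{j−1}) − rank(N^j), giving [2, 2]. So we have 2 block(s) of size 2 → block sizes [2, 2]

Assembling the blocks gives a Jordan form
J =
  [-4,  1,  0,  0]
  [ 0, -4,  0,  0]
  [ 0,  0, -4,  1]
  [ 0,  0,  0, -4]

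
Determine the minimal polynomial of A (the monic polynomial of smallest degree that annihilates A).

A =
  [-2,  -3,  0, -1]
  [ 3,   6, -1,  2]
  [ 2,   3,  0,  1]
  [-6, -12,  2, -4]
x^3

The characteristic polynomial is χ_A(x) = x^4, so the eigenvalues are known. The minimal polynomial is
  m_A(x) = Π_λ (x − λ)^{k_λ}
where k_λ is the size of the *largest* Jordan block for λ (equivalently, the smallest k with (A − λI)^k v = 0 for every generalised eigenvector v of λ).

  λ = 0: largest Jordan block has size 3, contributing (x − 0)^3

So m_A(x) = x^3 = x^3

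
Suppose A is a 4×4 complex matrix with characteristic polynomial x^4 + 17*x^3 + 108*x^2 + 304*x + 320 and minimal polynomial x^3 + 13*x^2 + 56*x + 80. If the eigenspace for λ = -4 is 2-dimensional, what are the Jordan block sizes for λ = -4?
Block sizes for λ = -4: [2, 1]

Step 1 — from the characteristic polynomial, algebraic multiplicity of λ = -4 is 3. From dim ker(A − (-4)·I) = 2, there are exactly 2 Jordan blocks for λ = -4.
Step 2 — from the minimal polynomial, the factor (x + 4)^2 tells us the largest block for λ = -4 has size 2.
Step 3 — with total size 3, 2 blocks, and largest block 2, the block sizes (in nonincreasing order) are [2, 1].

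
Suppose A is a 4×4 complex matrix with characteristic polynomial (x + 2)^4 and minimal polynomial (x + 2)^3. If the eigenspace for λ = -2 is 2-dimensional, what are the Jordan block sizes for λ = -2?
Block sizes for λ = -2: [3, 1]

Step 1 — from the characteristic polynomial, algebraic multiplicity of λ = -2 is 4. From dim ker(A − (-2)·I) = 2, there are exactly 2 Jordan blocks for λ = -2.
Step 2 — from the minimal polynomial, the factor (x + 2)^3 tells us the largest block for λ = -2 has size 3.
Step 3 — with total size 4, 2 blocks, and largest block 3, the block sizes (in nonincreasing order) are [3, 1].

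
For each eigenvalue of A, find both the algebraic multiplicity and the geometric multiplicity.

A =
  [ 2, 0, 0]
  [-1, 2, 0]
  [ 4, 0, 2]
λ = 2: alg = 3, geom = 2

Step 1 — factor the characteristic polynomial to read off the algebraic multiplicities:
  χ_A(x) = (x - 2)^3

Step 2 — compute geometric multiplicities via the rank-nullity identity g(λ) = n − rank(A − λI):
  rank(A − (2)·I) = 1, so dim ker(A − (2)·I) = n − 1 = 2

Summary:
  λ = 2: algebraic multiplicity = 3, geometric multiplicity = 2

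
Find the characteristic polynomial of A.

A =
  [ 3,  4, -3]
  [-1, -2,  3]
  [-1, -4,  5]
x^3 - 6*x^2 + 12*x - 8

Expanding det(x·I − A) (e.g. by cofactor expansion or by noting that A is similar to its Jordan form J, which has the same characteristic polynomial as A) gives
  χ_A(x) = x^3 - 6*x^2 + 12*x - 8
which factors as (x - 2)^3. The eigenvalues (with algebraic multiplicities) are λ = 2 with multiplicity 3.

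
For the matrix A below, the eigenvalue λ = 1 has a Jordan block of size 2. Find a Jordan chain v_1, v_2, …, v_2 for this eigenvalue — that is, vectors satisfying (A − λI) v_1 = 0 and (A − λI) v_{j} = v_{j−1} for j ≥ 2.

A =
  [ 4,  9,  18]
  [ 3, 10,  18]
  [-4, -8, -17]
A Jordan chain for λ = 1 of length 2:
v_1 = (-6, -6, 4)ᵀ
v_2 = (1, -1, 0)ᵀ

Let N = A − (1)·I. We want v_2 with N^2 v_2 = 0 but N^1 v_2 ≠ 0; then v_{j-1} := N · v_j for j = 2, …, 2.

Pick v_2 = (1, -1, 0)ᵀ.
Then v_1 = N · v_2 = (-6, -6, 4)ᵀ.

Sanity check: (A − (1)·I) v_1 = (0, 0, 0)ᵀ = 0. ✓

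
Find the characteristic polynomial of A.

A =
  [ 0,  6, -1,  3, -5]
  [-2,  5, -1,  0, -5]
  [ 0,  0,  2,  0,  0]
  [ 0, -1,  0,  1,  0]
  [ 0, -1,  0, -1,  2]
x^5 - 10*x^4 + 40*x^3 - 80*x^2 + 80*x - 32

Expanding det(x·I − A) (e.g. by cofactor expansion or by noting that A is similar to its Jordan form J, which has the same characteristic polynomial as A) gives
  χ_A(x) = x^5 - 10*x^4 + 40*x^3 - 80*x^2 + 80*x - 32
which factors as (x - 2)^5. The eigenvalues (with algebraic multiplicities) are λ = 2 with multiplicity 5.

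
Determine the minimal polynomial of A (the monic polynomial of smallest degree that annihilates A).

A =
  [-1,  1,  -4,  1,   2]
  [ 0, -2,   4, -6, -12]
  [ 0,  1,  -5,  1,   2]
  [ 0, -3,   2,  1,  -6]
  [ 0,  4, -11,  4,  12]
x^3 - 2*x^2 - 7*x - 4

The characteristic polynomial is χ_A(x) = (x - 4)^2*(x + 1)^3, so the eigenvalues are known. The minimal polynomial is
  m_A(x) = Π_λ (x − λ)^{k_λ}
where k_λ is the size of the *largest* Jordan block for λ (equivalently, the smallest k with (A − λI)^k v = 0 for every generalised eigenvector v of λ).

  λ = -1: largest Jordan block has size 2, contributing (x + 1)^2
  λ = 4: largest Jordan block has size 1, contributing (x − 4)

So m_A(x) = (x - 4)*(x + 1)^2 = x^3 - 2*x^2 - 7*x - 4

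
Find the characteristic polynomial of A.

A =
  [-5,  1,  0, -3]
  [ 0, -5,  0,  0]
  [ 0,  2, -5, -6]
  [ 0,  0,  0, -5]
x^4 + 20*x^3 + 150*x^2 + 500*x + 625

Expanding det(x·I − A) (e.g. by cofactor expansion or by noting that A is similar to its Jordan form J, which has the same characteristic polynomial as A) gives
  χ_A(x) = x^4 + 20*x^3 + 150*x^2 + 500*x + 625
which factors as (x + 5)^4. The eigenvalues (with algebraic multiplicities) are λ = -5 with multiplicity 4.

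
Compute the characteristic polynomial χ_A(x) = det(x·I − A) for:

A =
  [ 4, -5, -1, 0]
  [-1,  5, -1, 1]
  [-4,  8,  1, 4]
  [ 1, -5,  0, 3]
x^4 - 13*x^3 + 63*x^2 - 135*x + 108

Expanding det(x·I − A) (e.g. by cofactor expansion or by noting that A is similar to its Jordan form J, which has the same characteristic polynomial as A) gives
  χ_A(x) = x^4 - 13*x^3 + 63*x^2 - 135*x + 108
which factors as (x - 4)*(x - 3)^3. The eigenvalues (with algebraic multiplicities) are λ = 3 with multiplicity 3, λ = 4 with multiplicity 1.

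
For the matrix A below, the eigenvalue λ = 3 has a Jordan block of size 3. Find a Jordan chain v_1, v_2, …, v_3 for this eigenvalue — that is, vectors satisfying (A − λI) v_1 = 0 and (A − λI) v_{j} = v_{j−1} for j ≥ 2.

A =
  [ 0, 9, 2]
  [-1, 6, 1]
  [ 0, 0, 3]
A Jordan chain for λ = 3 of length 3:
v_1 = (3, 1, 0)ᵀ
v_2 = (2, 1, 0)ᵀ
v_3 = (0, 0, 1)ᵀ

Let N = A − (3)·I. We want v_3 with N^3 v_3 = 0 but N^2 v_3 ≠ 0; then v_{j-1} := N · v_j for j = 3, …, 2.

Pick v_3 = (0, 0, 1)ᵀ.
Then v_2 = N · v_3 = (2, 1, 0)ᵀ.
Then v_1 = N · v_2 = (3, 1, 0)ᵀ.

Sanity check: (A − (3)·I) v_1 = (0, 0, 0)ᵀ = 0. ✓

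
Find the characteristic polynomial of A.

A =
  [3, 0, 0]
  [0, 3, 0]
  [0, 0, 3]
x^3 - 9*x^2 + 27*x - 27

Expanding det(x·I − A) (e.g. by cofactor expansion or by noting that A is similar to its Jordan form J, which has the same characteristic polynomial as A) gives
  χ_A(x) = x^3 - 9*x^2 + 27*x - 27
which factors as (x - 3)^3. The eigenvalues (with algebraic multiplicities) are λ = 3 with multiplicity 3.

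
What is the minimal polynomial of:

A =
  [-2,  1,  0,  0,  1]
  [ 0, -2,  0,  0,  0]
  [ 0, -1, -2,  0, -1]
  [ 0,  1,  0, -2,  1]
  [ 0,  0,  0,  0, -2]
x^2 + 4*x + 4

The characteristic polynomial is χ_A(x) = (x + 2)^5, so the eigenvalues are known. The minimal polynomial is
  m_A(x) = Π_λ (x − λ)^{k_λ}
where k_λ is the size of the *largest* Jordan block for λ (equivalently, the smallest k with (A − λI)^k v = 0 for every generalised eigenvector v of λ).

  λ = -2: largest Jordan block has size 2, contributing (x + 2)^2

So m_A(x) = (x + 2)^2 = x^2 + 4*x + 4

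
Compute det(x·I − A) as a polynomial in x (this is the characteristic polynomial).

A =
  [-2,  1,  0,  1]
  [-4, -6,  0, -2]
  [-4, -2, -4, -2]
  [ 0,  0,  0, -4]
x^4 + 16*x^3 + 96*x^2 + 256*x + 256

Expanding det(x·I − A) (e.g. by cofactor expansion or by noting that A is similar to its Jordan form J, which has the same characteristic polynomial as A) gives
  χ_A(x) = x^4 + 16*x^3 + 96*x^2 + 256*x + 256
which factors as (x + 4)^4. The eigenvalues (with algebraic multiplicities) are λ = -4 with multiplicity 4.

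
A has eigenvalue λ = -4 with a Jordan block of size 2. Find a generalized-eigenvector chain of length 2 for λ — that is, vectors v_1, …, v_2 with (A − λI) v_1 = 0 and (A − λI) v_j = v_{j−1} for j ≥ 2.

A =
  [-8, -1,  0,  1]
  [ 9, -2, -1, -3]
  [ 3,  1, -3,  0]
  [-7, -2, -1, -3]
A Jordan chain for λ = -4 of length 2:
v_1 = (-4, 9, 3, -7)ᵀ
v_2 = (1, 0, 0, 0)ᵀ

Let N = A − (-4)·I. We want v_2 with N^2 v_2 = 0 but N^1 v_2 ≠ 0; then v_{j-1} := N · v_j for j = 2, …, 2.

Pick v_2 = (1, 0, 0, 0)ᵀ.
Then v_1 = N · v_2 = (-4, 9, 3, -7)ᵀ.

Sanity check: (A − (-4)·I) v_1 = (0, 0, 0, 0)ᵀ = 0. ✓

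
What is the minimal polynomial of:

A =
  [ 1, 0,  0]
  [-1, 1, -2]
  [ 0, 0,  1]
x^2 - 2*x + 1

The characteristic polynomial is χ_A(x) = (x - 1)^3, so the eigenvalues are known. The minimal polynomial is
  m_A(x) = Π_λ (x − λ)^{k_λ}
where k_λ is the size of the *largest* Jordan block for λ (equivalently, the smallest k with (A − λI)^k v = 0 for every generalised eigenvector v of λ).

  λ = 1: largest Jordan block has size 2, contributing (x − 1)^2

So m_A(x) = (x - 1)^2 = x^2 - 2*x + 1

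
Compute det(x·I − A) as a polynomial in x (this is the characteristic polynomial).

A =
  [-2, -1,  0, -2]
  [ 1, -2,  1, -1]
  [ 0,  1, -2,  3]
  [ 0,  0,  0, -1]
x^4 + 7*x^3 + 18*x^2 + 20*x + 8

Expanding det(x·I − A) (e.g. by cofactor expansion or by noting that A is similar to its Jordan form J, which has the same characteristic polynomial as A) gives
  χ_A(x) = x^4 + 7*x^3 + 18*x^2 + 20*x + 8
which factors as (x + 1)*(x + 2)^3. The eigenvalues (with algebraic multiplicities) are λ = -2 with multiplicity 3, λ = -1 with multiplicity 1.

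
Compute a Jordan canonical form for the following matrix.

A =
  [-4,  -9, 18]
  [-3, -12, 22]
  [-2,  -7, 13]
J_3(-1)

The characteristic polynomial is
  det(x·I − A) = x^3 + 3*x^2 + 3*x + 1 = (x + 1)^3

Eigenvalues and multiplicities (the geometric multiplicity of λ is n − rank(A − λI), which equals the number of Jordan blocks for λ):
  λ = -1: algebraic multiplicity = 3, geometric multiplicity = 1

Determining the block sizes for each eigenvalue:
  λ = -1: one block (gm = 1), so the single block has size am = 3 → block sizes [3]

Assembling the blocks gives a Jordan form
J =
  [-1,  1,  0]
  [ 0, -1,  1]
  [ 0,  0, -1]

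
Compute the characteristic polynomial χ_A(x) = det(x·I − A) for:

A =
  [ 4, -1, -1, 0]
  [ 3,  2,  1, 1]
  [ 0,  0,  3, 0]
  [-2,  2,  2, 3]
x^4 - 12*x^3 + 54*x^2 - 108*x + 81

Expanding det(x·I − A) (e.g. by cofactor expansion or by noting that A is similar to its Jordan form J, which has the same characteristic polynomial as A) gives
  χ_A(x) = x^4 - 12*x^3 + 54*x^2 - 108*x + 81
which factors as (x - 3)^4. The eigenvalues (with algebraic multiplicities) are λ = 3 with multiplicity 4.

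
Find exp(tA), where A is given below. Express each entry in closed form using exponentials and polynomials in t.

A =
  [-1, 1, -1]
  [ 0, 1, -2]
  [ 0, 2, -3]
e^{tA} =
  [exp(-t), t*exp(-t), -t*exp(-t)]
  [0, 2*t*exp(-t) + exp(-t), -2*t*exp(-t)]
  [0, 2*t*exp(-t), -2*t*exp(-t) + exp(-t)]

Strategy: write A = P · J · P⁻¹ where J is a Jordan canonical form, so e^{tA} = P · e^{tJ} · P⁻¹, and e^{tJ} can be computed block-by-block.

A has Jordan form
J =
  [-1,  1,  0]
  [ 0, -1,  0]
  [ 0,  0, -1]
(up to reordering of blocks).

Per-block formulas:
  For a 2×2 Jordan block J_2(-1): exp(t · J_2(-1)) = e^(-1t)·(I + t·N), where N is the 2×2 nilpotent shift.
  For a 1×1 block at λ = -1: exp(t · [-1]) = [e^(-1t)].

After assembling e^{tJ} and conjugating by P, we get:

e^{tA} =
  [exp(-t), t*exp(-t), -t*exp(-t)]
  [0, 2*t*exp(-t) + exp(-t), -2*t*exp(-t)]
  [0, 2*t*exp(-t), -2*t*exp(-t) + exp(-t)]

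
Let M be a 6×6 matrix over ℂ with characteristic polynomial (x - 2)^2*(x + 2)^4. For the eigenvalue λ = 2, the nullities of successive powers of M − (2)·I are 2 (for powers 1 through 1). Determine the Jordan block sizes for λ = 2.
Block sizes for λ = 2: [1, 1]

From the dimensions of kernels of powers, the number of Jordan blocks of size at least j is d_j − d_{j−1} where d_j = dim ker(N^j) (with d_0 = 0). Computing the differences gives [2].
The number of blocks of size exactly k is (#blocks of size ≥ k) − (#blocks of size ≥ k + 1), so the partition is: 2 block(s) of size 1.
In nonincreasing order the block sizes are [1, 1].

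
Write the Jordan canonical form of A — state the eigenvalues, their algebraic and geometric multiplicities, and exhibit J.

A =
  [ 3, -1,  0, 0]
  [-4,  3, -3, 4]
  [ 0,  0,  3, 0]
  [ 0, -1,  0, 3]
J_3(3) ⊕ J_1(3)

The characteristic polynomial is
  det(x·I − A) = x^4 - 12*x^3 + 54*x^2 - 108*x + 81 = (x - 3)^4

Eigenvalues and multiplicities (the geometric multiplicity of λ is n − rank(A − λI), which equals the number of Jordan blocks for λ):
  λ = 3: algebraic multiplicity = 4, geometric multiplicity = 2

Determining the block sizes for each eigenvalue:
  λ = 3: with am = 4 and gm = 2, the partition is not yet determined (e.g. several partitions of 4 into 2 parts exist). Let N = A − (3)·I. Computing rank(N^1) = 2, rank(N^2) = 1, rank(N^3) = 0; the number of blocks of size ≥ j is rank(N^{j−1}) − rank(N^j), giving [2, 1, 1]. So we have 1 block(s) of size 3, 1 block(s) of size 1 → block sizes [3, 1]

Assembling the blocks gives a Jordan form
J =
  [3, 1, 0, 0]
  [0, 3, 1, 0]
  [0, 0, 3, 0]
  [0, 0, 0, 3]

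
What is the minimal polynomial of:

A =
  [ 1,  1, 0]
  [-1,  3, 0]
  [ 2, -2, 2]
x^2 - 4*x + 4

The characteristic polynomial is χ_A(x) = (x - 2)^3, so the eigenvalues are known. The minimal polynomial is
  m_A(x) = Π_λ (x − λ)^{k_λ}
where k_λ is the size of the *largest* Jordan block for λ (equivalently, the smallest k with (A − λI)^k v = 0 for every generalised eigenvector v of λ).

  λ = 2: largest Jordan block has size 2, contributing (x − 2)^2

So m_A(x) = (x - 2)^2 = x^2 - 4*x + 4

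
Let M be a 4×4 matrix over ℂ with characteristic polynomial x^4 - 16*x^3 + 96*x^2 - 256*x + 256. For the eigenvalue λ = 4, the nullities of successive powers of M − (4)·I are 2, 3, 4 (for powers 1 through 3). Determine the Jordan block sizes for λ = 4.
Block sizes for λ = 4: [3, 1]

From the dimensions of kernels of powers, the number of Jordan blocks of size at least j is d_j − d_{j−1} where d_j = dim ker(N^j) (with d_0 = 0). Computing the differences gives [2, 1, 1].
The number of blocks of size exactly k is (#blocks of size ≥ k) − (#blocks of size ≥ k + 1), so the partition is: 1 block(s) of size 1, 1 block(s) of size 3.
In nonincreasing order the block sizes are [3, 1].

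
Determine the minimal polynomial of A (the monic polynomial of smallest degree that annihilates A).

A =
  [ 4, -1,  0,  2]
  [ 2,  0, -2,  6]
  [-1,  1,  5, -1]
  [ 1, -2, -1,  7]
x^2 - 8*x + 16

The characteristic polynomial is χ_A(x) = (x - 4)^4, so the eigenvalues are known. The minimal polynomial is
  m_A(x) = Π_λ (x − λ)^{k_λ}
where k_λ is the size of the *largest* Jordan block for λ (equivalently, the smallest k with (A − λI)^k v = 0 for every generalised eigenvector v of λ).

  λ = 4: largest Jordan block has size 2, contributing (x − 4)^2

So m_A(x) = (x - 4)^2 = x^2 - 8*x + 16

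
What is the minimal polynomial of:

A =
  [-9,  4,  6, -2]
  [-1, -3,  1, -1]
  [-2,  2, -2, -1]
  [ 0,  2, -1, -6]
x^2 + 10*x + 25

The characteristic polynomial is χ_A(x) = (x + 5)^4, so the eigenvalues are known. The minimal polynomial is
  m_A(x) = Π_λ (x − λ)^{k_λ}
where k_λ is the size of the *largest* Jordan block for λ (equivalently, the smallest k with (A − λI)^k v = 0 for every generalised eigenvector v of λ).

  λ = -5: largest Jordan block has size 2, contributing (x + 5)^2

So m_A(x) = (x + 5)^2 = x^2 + 10*x + 25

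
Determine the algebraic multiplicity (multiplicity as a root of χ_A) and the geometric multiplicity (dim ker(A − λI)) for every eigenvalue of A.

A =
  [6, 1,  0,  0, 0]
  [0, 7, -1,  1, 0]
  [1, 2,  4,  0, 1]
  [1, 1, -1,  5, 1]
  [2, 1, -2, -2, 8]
λ = 6: alg = 5, geom = 2

Step 1 — factor the characteristic polynomial to read off the algebraic multiplicities:
  χ_A(x) = (x - 6)^5

Step 2 — compute geometric multiplicities via the rank-nullity identity g(λ) = n − rank(A − λI):
  rank(A − (6)·I) = 3, so dim ker(A − (6)·I) = n − 3 = 2

Summary:
  λ = 6: algebraic multiplicity = 5, geometric multiplicity = 2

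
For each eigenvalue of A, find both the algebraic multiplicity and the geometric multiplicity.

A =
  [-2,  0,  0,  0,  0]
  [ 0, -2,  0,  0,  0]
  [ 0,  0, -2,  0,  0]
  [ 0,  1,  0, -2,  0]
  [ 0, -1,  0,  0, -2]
λ = -2: alg = 5, geom = 4

Step 1 — factor the characteristic polynomial to read off the algebraic multiplicities:
  χ_A(x) = (x + 2)^5

Step 2 — compute geometric multiplicities via the rank-nullity identity g(λ) = n − rank(A − λI):
  rank(A − (-2)·I) = 1, so dim ker(A − (-2)·I) = n − 1 = 4

Summary:
  λ = -2: algebraic multiplicity = 5, geometric multiplicity = 4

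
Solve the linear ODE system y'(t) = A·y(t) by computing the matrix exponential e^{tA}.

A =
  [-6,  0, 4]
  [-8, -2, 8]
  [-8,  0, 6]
e^{tA} =
  [-exp(2*t) + 2*exp(-2*t), 0, exp(2*t) - exp(-2*t)]
  [-2*exp(2*t) + 2*exp(-2*t), exp(-2*t), 2*exp(2*t) - 2*exp(-2*t)]
  [-2*exp(2*t) + 2*exp(-2*t), 0, 2*exp(2*t) - exp(-2*t)]

Strategy: write A = P · J · P⁻¹ where J is a Jordan canonical form, so e^{tA} = P · e^{tJ} · P⁻¹, and e^{tJ} can be computed block-by-block.

A has Jordan form
J =
  [-2,  0, 0]
  [ 0, -2, 0]
  [ 0,  0, 2]
(up to reordering of blocks).

Per-block formulas:
  For a 1×1 block at λ = -2: exp(t · [-2]) = [e^(-2t)].
  For a 1×1 block at λ = 2: exp(t · [2]) = [e^(2t)].

After assembling e^{tJ} and conjugating by P, we get:

e^{tA} =
  [-exp(2*t) + 2*exp(-2*t), 0, exp(2*t) - exp(-2*t)]
  [-2*exp(2*t) + 2*exp(-2*t), exp(-2*t), 2*exp(2*t) - 2*exp(-2*t)]
  [-2*exp(2*t) + 2*exp(-2*t), 0, 2*exp(2*t) - exp(-2*t)]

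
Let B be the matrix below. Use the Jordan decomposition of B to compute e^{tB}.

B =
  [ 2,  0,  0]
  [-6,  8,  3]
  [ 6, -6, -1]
e^{tB} =
  [exp(2*t), 0, 0]
  [-2*exp(5*t) + 2*exp(2*t), 2*exp(5*t) - exp(2*t), exp(5*t) - exp(2*t)]
  [2*exp(5*t) - 2*exp(2*t), -2*exp(5*t) + 2*exp(2*t), -exp(5*t) + 2*exp(2*t)]

Strategy: write B = P · J · P⁻¹ where J is a Jordan canonical form, so e^{tB} = P · e^{tJ} · P⁻¹, and e^{tJ} can be computed block-by-block.

B has Jordan form
J =
  [2, 0, 0]
  [0, 2, 0]
  [0, 0, 5]
(up to reordering of blocks).

Per-block formulas:
  For a 1×1 block at λ = 2: exp(t · [2]) = [e^(2t)].
  For a 1×1 block at λ = 5: exp(t · [5]) = [e^(5t)].

After assembling e^{tJ} and conjugating by P, we get:

e^{tB} =
  [exp(2*t), 0, 0]
  [-2*exp(5*t) + 2*exp(2*t), 2*exp(5*t) - exp(2*t), exp(5*t) - exp(2*t)]
  [2*exp(5*t) - 2*exp(2*t), -2*exp(5*t) + 2*exp(2*t), -exp(5*t) + 2*exp(2*t)]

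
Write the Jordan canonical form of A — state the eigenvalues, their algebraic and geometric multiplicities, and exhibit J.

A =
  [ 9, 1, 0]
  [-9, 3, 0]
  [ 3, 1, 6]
J_2(6) ⊕ J_1(6)

The characteristic polynomial is
  det(x·I − A) = x^3 - 18*x^2 + 108*x - 216 = (x - 6)^3

Eigenvalues and multiplicities (the geometric multiplicity of λ is n − rank(A − λI), which equals the number of Jordan blocks for λ):
  λ = 6: algebraic multiplicity = 3, geometric multiplicity = 2

Determining the block sizes for each eigenvalue:
  λ = 6: 2 blocks summing to 3 forces exactly one block of size 2 and the rest size 1 → block sizes [2, 1]

Assembling the blocks gives a Jordan form
J =
  [6, 1, 0]
  [0, 6, 0]
  [0, 0, 6]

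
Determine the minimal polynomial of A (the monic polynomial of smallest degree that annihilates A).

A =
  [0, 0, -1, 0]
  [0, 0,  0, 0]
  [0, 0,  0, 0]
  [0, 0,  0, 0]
x^2

The characteristic polynomial is χ_A(x) = x^4, so the eigenvalues are known. The minimal polynomial is
  m_A(x) = Π_λ (x − λ)^{k_λ}
where k_λ is the size of the *largest* Jordan block for λ (equivalently, the smallest k with (A − λI)^k v = 0 for every generalised eigenvector v of λ).

  λ = 0: largest Jordan block has size 2, contributing (x − 0)^2

So m_A(x) = x^2 = x^2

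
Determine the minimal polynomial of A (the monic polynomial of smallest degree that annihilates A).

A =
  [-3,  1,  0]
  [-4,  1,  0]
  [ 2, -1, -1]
x^2 + 2*x + 1

The characteristic polynomial is χ_A(x) = (x + 1)^3, so the eigenvalues are known. The minimal polynomial is
  m_A(x) = Π_λ (x − λ)^{k_λ}
where k_λ is the size of the *largest* Jordan block for λ (equivalently, the smallest k with (A − λI)^k v = 0 for every generalised eigenvector v of λ).

  λ = -1: largest Jordan block has size 2, contributing (x + 1)^2

So m_A(x) = (x + 1)^2 = x^2 + 2*x + 1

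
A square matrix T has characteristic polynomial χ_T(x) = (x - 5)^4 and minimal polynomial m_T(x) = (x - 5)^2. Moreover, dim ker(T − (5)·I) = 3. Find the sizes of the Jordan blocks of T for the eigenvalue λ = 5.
Block sizes for λ = 5: [2, 1, 1]

Step 1 — from the characteristic polynomial, algebraic multiplicity of λ = 5 is 4. From dim ker(T − (5)·I) = 3, there are exactly 3 Jordan blocks for λ = 5.
Step 2 — from the minimal polynomial, the factor (x − 5)^2 tells us the largest block for λ = 5 has size 2.
Step 3 — with total size 4, 3 blocks, and largest block 2, the block sizes (in nonincreasing order) are [2, 1, 1].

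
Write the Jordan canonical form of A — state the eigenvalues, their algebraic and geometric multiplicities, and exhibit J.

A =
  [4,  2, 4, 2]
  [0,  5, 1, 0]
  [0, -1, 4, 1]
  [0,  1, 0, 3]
J_3(4) ⊕ J_1(4)

The characteristic polynomial is
  det(x·I − A) = x^4 - 16*x^3 + 96*x^2 - 256*x + 256 = (x - 4)^4

Eigenvalues and multiplicities (the geometric multiplicity of λ is n − rank(A − λI), which equals the number of Jordan blocks for λ):
  λ = 4: algebraic multiplicity = 4, geometric multiplicity = 2

Determining the block sizes for each eigenvalue:
  λ = 4: with am = 4 and gm = 2, the partition is not yet determined (e.g. several partitions of 4 into 2 parts exist). Let N = A − (4)·I. Computing rank(N^1) = 2, rank(N^2) = 1, rank(N^3) = 0; the number of blocks of size ≥ j is rank(N^{j−1}) − rank(N^j), giving [2, 1, 1]. So we have 1 block(s) of size 3, 1 block(s) of size 1 → block sizes [3, 1]

Assembling the blocks gives a Jordan form
J =
  [4, 1, 0, 0]
  [0, 4, 1, 0]
  [0, 0, 4, 0]
  [0, 0, 0, 4]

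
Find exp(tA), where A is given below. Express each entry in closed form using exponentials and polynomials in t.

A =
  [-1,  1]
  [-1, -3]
e^{tA} =
  [t*exp(-2*t) + exp(-2*t), t*exp(-2*t)]
  [-t*exp(-2*t), -t*exp(-2*t) + exp(-2*t)]

Strategy: write A = P · J · P⁻¹ where J is a Jordan canonical form, so e^{tA} = P · e^{tJ} · P⁻¹, and e^{tJ} can be computed block-by-block.

A has Jordan form
J =
  [-2,  1]
  [ 0, -2]
(up to reordering of blocks).

Per-block formulas:
  For a 2×2 Jordan block J_2(-2): exp(t · J_2(-2)) = e^(-2t)·(I + t·N), where N is the 2×2 nilpotent shift.

After assembling e^{tJ} and conjugating by P, we get:

e^{tA} =
  [t*exp(-2*t) + exp(-2*t), t*exp(-2*t)]
  [-t*exp(-2*t), -t*exp(-2*t) + exp(-2*t)]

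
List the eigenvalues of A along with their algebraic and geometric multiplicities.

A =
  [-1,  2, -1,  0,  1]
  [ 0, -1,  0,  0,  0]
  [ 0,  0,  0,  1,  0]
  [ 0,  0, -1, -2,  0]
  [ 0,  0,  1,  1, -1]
λ = -1: alg = 5, geom = 3

Step 1 — factor the characteristic polynomial to read off the algebraic multiplicities:
  χ_A(x) = (x + 1)^5

Step 2 — compute geometric multiplicities via the rank-nullity identity g(λ) = n − rank(A − λI):
  rank(A − (-1)·I) = 2, so dim ker(A − (-1)·I) = n − 2 = 3

Summary:
  λ = -1: algebraic multiplicity = 5, geometric multiplicity = 3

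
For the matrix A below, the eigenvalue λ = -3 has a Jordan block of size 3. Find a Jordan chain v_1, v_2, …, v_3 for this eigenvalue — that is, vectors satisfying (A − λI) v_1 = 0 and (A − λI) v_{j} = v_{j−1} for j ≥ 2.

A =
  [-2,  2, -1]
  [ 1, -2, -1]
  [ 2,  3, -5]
A Jordan chain for λ = -3 of length 3:
v_1 = (1, 0, 1)ᵀ
v_2 = (1, 1, 2)ᵀ
v_3 = (1, 0, 0)ᵀ

Let N = A − (-3)·I. We want v_3 with N^3 v_3 = 0 but N^2 v_3 ≠ 0; then v_{j-1} := N · v_j for j = 3, …, 2.

Pick v_3 = (1, 0, 0)ᵀ.
Then v_2 = N · v_3 = (1, 1, 2)ᵀ.
Then v_1 = N · v_2 = (1, 0, 1)ᵀ.

Sanity check: (A − (-3)·I) v_1 = (0, 0, 0)ᵀ = 0. ✓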